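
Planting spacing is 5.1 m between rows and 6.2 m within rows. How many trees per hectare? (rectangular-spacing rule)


Formula: TPH = 10000 m^2/ha / (spacing_x * spacing_y)
Area per tree = 5.1 m * 6.2 m = 31.62 m^2
TPH = 10000 / 31.62 = 316 trees/ha

316


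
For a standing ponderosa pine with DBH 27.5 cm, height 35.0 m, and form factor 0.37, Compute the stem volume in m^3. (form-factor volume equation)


Formula: V = pi * (DBH/200)^2 * H * ff
Radius = DBH/200 = 27.5/200 = 0.1375 m
Radius^2 = 0.1375^2 = 0.01890625 m^2
V = pi * 0.01890625 * 35.0 * 0.37
V = 0.769 m^3

0.769


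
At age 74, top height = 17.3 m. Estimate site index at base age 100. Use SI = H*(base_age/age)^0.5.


Formula: SI = H_dom * (base_age / age)^0.5
Age ratio = 100 / 74 = 1.35135
sqrt(age_ratio) = 1.16248
SI = 17.3 * 1.16248 = 20.1 m

20.1


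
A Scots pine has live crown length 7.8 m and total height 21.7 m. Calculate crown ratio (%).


Formula: Crown Ratio = (Crown Length / Total Height) * 100
CR = (7.8 m / 21.7 m) * 100
CR = 0.3594 * 100 = 35.9%

35.9


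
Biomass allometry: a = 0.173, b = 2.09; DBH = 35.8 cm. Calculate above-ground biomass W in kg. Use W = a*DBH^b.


Formula: W = a * DBH^b  (allometric power law)
DBH^b = 35.8^2.09 = 1768.5426
W = 0.173 * 1768.5426 = 306.0 kg

306.0


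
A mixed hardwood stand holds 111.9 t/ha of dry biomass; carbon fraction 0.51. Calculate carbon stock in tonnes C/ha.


Formula: Carbon Stock = Biomass * Carbon Fraction
C = 111.9 t/ha * 0.51
C = 57.1 t C/ha

57.1


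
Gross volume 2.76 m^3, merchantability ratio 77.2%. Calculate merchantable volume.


Formula: MV = V_total * (merchantable_pct / 100)
Merchantable fraction = 77.2% / 100 = 0.772
MV = 2.76 m^3 * 0.772 = 2.131 m^3

2.131


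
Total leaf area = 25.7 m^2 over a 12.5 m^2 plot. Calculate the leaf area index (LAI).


Formula: LAI = total leaf area / ground area  (dimensionless)
LAI = 25.7 m^2 / 12.5 m^2
LAI = 2.06

2.06


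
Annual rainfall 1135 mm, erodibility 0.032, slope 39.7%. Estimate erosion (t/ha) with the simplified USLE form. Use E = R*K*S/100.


Formula: E = R * K * S / 100  (simplified USLE)
R * K = 1135 * 0.032 = 36.32
E = 36.32 * 39.7 / 100 = 14.42 t/ha

14.42


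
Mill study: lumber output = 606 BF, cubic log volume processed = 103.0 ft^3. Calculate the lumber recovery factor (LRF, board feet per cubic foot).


Formula: LRF = Lumber Output (BF) / Log Input (ft^3)
LRF = 606 BF / 103.0 ft^3
LRF = 5.88 BF/ft^3

5.88


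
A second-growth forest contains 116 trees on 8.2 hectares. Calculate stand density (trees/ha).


Formula: Stand Density = N_trees / Area_ha
Density = 116 trees / 8.2 ha
Density = 14 trees/ha

14


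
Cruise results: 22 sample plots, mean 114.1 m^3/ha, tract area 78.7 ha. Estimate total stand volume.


Formula: Total Volume = Mean Volume per ha * Total Area
Total Volume = 114.1 m^3/ha * 78.7 ha
Total Volume = 8980 m^3

8980


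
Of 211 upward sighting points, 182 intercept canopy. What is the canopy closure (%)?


Formula: Canopy closure = covered points / total points * 100
Closure = 182 / 211 * 100
Closure = 0.8626 * 100 = 86.3%

86.3


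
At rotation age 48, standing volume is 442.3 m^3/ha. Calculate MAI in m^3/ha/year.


Formula: MAI = Total Volume / Stand Age
MAI = 442.3 m^3/ha / 48 years
MAI = 9.21 m^3/ha/year

9.21


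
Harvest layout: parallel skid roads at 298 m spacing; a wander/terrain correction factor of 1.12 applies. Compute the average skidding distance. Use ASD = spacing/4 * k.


Formula: ASD = (spacing / 4) * correction
Uncorrected distance = spacing / 4 = 298 / 4 = 74.5 m
ASD = 74.5 * 1.12 = 83 m

83


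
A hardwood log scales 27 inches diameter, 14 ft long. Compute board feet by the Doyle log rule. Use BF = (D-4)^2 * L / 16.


Doyle: BF = (D - 4)^2 * L / 16
Adjusted diameter = 27 - 4 = 23 in
(D-4)^2 = 23^2 = 529
BF = 529 * 14 / 16 = 463 BF

463


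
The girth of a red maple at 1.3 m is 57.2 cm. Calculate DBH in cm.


Formula: DBH = C / pi
DBH = 57.2 / pi
pi = 3.14159...
DBH = 18.2 cm

18.2


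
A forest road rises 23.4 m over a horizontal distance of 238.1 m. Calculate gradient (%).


Formula: Gradient = rise / run * 100
Gradient = 23.4 / 238.1 * 100 = 9.8%

9.8


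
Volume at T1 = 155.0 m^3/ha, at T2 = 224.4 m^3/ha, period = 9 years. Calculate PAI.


Formula: PAI = (V_T2 - V_T1) / (T2 - T1)
Volume increment = 224.4 - 155.0 = 69.4 m^3/ha
PAI = 69.4 / 9 = 7.71 m^3/ha/year

7.71


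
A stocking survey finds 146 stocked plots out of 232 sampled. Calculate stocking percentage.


Formula: Stocking % = stocked plots / total plots * 100
Stocking = 146 / 232 * 100
Stocking = 0.6293 * 100 = 62.9%

62.9


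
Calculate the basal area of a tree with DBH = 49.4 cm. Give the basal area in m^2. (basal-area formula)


Formula: BA = pi * (DBH/2)^2 / 10000  (cm^2 to m^2)
Radius = DBH/2 = 49.4/2 = 24.7 cm
BA = pi * 24.7^2 / 10000
   = 1916.6543 cm^2 / 10000
   = 0.1917 m^2

0.1917


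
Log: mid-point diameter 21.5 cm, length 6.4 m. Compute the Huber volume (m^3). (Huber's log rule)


Huber: V = Am * L,  Am = pi*(Dm/200)^2
Am = pi*(21.5/200)^2 = 0.036305 m^2
V = 0.036305*6.4 = 0.2324 m^3

0.2324


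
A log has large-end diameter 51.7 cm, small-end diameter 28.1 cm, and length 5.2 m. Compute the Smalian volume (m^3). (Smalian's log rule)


Smalian: V = (A1 + A2)/2 * L,  A = pi*(D/200)^2
A1 = pi*(51.7/200)^2 = 0.209928 m^2
A2 = pi*(28.1/200)^2 = 0.062016 m^2
V = (0.209928+0.062016)/2*5.2 = 0.7071 m^3

0.7071


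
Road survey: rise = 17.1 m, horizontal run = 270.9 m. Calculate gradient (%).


Formula: Gradient = rise / run * 100
Gradient = 17.1 / 270.9 * 100 = 6.3%

6.3


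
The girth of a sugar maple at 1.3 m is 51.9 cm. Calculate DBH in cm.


Formula: DBH = C / pi
DBH = 51.9 / pi
pi = 3.14159...
DBH = 16.5 cm

16.5


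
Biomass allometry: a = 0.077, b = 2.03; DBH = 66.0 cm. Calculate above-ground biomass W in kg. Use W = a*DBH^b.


Formula: W = a * DBH^b  (allometric power law)
DBH^b = 66.0^2.03 = 4939.3999
W = 0.077 * 4939.3999 = 380.3 kg

380.3


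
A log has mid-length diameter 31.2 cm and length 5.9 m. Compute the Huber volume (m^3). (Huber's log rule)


Huber: V = Am * L,  Am = pi*(Dm/200)^2
Am = pi*(31.2/200)^2 = 0.076454 m^2
V = 0.076454*5.9 = 0.4511 m^3

0.4511


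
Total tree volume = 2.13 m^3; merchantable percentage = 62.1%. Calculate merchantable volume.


Formula: MV = V_total * (merchantable_pct / 100)
Merchantable fraction = 62.1% / 100 = 0.621
MV = 2.13 m^3 * 0.621 = 1.323 m^3

1.323


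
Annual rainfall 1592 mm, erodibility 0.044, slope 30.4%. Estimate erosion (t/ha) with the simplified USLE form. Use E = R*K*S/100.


Formula: E = R * K * S / 100  (simplified USLE)
R * K = 1592 * 0.044 = 70.048
E = 70.048 * 30.4 / 100 = 21.29 t/ha

21.29


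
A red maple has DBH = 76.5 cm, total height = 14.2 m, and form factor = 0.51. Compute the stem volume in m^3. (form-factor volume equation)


Formula: V = pi * (DBH/200)^2 * H * ff
Radius = DBH/200 = 76.5/200 = 0.3825 m
Radius^2 = 0.3825^2 = 0.14630625 m^2
V = pi * 0.14630625 * 14.2 * 0.51
V = 3.329 m^3

3.329


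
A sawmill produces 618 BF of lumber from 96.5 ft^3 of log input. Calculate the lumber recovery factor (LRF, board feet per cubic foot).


Formula: LRF = Lumber Output (BF) / Log Input (ft^3)
LRF = 618 BF / 96.5 ft^3
LRF = 6.4 BF/ft^3

6.4


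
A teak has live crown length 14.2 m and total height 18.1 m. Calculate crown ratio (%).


Formula: Crown Ratio = (Crown Length / Total Height) * 100
CR = (14.2 m / 18.1 m) * 100
CR = 0.7845 * 100 = 78.5%

78.5


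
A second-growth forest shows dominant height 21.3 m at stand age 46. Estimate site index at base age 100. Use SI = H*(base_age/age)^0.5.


Formula: SI = H_dom * (base_age / age)^0.5
Age ratio = 100 / 46 = 2.17391
sqrt(age_ratio) = 1.47442
SI = 21.3 * 1.47442 = 31.4 m

31.4


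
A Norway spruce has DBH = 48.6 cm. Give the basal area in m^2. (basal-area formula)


Formula: BA = pi * (DBH/2)^2 / 10000  (cm^2 to m^2)
Radius = DBH/2 = 48.6/2 = 24.3 cm
BA = pi * 24.3^2 / 10000
   = 1855.079 cm^2 / 10000
   = 0.1855 m^2

0.1855


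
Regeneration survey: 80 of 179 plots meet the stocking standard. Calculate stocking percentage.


Formula: Stocking % = stocked plots / total plots * 100
Stocking = 80 / 179 * 100
Stocking = 0.4469 * 100 = 44.7%

44.7


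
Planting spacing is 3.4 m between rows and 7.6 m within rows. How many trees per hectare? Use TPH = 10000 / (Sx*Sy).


Formula: TPH = 10000 m^2/ha / (spacing_x * spacing_y)
Area per tree = 3.4 m * 7.6 m = 25.84 m^2
TPH = 10000 / 25.84 = 387 trees/ha

387


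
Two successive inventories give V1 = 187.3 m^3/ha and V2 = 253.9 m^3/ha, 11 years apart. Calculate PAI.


Formula: PAI = (V_T2 - V_T1) / (T2 - T1)
Volume increment = 253.9 - 187.3 = 66.6 m^3/ha
PAI = 66.6 / 11 = 6.05 m^3/ha/year

6.05


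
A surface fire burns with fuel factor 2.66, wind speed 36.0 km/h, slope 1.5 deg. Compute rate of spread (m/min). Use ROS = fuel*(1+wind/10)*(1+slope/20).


Formula: ROS = fuel * (1 + wind/10) * (1 + slope/20)
Wind factor = 1 + 36.0/10 = 4.6
Slope factor = 1 + 1.5/20 = 1.075
ROS = 2.66 * 4.6 * 1.075 = 13.15 m/min

13.15


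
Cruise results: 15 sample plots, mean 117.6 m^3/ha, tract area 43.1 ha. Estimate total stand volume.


Formula: Total Volume = Mean Volume per ha * Total Area
Total Volume = 117.6 m^3/ha * 43.1 ha
Total Volume = 5069 m^3

5069


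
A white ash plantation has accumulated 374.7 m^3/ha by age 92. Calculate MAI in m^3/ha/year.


Formula: MAI = Total Volume / Stand Age
MAI = 374.7 m^3/ha / 92 years
MAI = 4.07 m^3/ha/year

4.07


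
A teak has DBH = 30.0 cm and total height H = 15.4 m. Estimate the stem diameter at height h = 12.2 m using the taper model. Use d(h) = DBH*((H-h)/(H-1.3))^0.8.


Taper: d(h) = DBH * ((H - h) / (H - 1.3))^0.8
Numerator = H - h = 15.4 - 12.2 = 3.2 m
Denominator = H - 1.3 = 15.4 - 1.3 = 14.1 m
Ratio = 3.2 / 14.1 = 0.22695
d = 30.0 * 0.22695^0.8 = 9.2 cm

9.2


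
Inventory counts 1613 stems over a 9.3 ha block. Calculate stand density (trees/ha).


Formula: Stand Density = N_trees / Area_ha
Density = 1613 trees / 9.3 ha
Density = 173 trees/ha

173


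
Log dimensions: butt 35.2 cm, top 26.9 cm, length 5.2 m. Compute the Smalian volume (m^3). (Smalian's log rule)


Smalian: V = (A1 + A2)/2 * L,  A = pi*(D/200)^2
A1 = pi*(35.2/200)^2 = 0.097314 m^2
A2 = pi*(26.9/200)^2 = 0.056832 m^2
V = (0.097314+0.056832)/2*5.2 = 0.4008 m^3

0.4008


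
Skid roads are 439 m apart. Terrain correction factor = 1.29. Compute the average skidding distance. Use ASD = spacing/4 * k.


Formula: ASD = (spacing / 4) * correction
Uncorrected distance = spacing / 4 = 439 / 4 = 109.75 m
ASD = 109.75 * 1.29 = 142 m

142


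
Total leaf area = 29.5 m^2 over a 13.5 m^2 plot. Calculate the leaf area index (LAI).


Formula: LAI = total leaf area / ground area  (dimensionless)
LAI = 29.5 m^2 / 13.5 m^2
LAI = 2.19

2.19


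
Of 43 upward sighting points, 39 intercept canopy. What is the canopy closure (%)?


Formula: Canopy closure = covered points / total points * 100
Closure = 39 / 43 * 100
Closure = 0.907 * 100 = 90.7%

90.7


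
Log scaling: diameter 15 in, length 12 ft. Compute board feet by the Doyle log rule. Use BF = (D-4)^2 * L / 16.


Doyle: BF = (D - 4)^2 * L / 16
Adjusted diameter = 15 - 4 = 11 in
(D-4)^2 = 11^2 = 121
BF = 121 * 12 / 16 = 91 BF

91


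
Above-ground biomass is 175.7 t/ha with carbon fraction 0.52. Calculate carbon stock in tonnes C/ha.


Formula: Carbon Stock = Biomass * Carbon Fraction
C = 175.7 t/ha * 0.52
C = 91.4 t C/ha

91.4


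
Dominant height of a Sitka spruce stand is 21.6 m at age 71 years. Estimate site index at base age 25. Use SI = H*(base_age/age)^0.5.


Formula: SI = H_dom * (base_age / age)^0.5
Age ratio = 25 / 71 = 0.35211
sqrt(age_ratio) = 0.59339
SI = 21.6 * 0.59339 = 12.8 m

12.8


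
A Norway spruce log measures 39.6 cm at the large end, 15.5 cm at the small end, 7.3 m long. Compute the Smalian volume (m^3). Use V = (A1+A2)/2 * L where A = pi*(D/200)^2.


Smalian: V = (A1 + A2)/2 * L,  A = pi*(D/200)^2
A1 = pi*(39.6/200)^2 = 0.123163 m^2
A2 = pi*(15.5/200)^2 = 0.018869 m^2
V = (0.123163+0.018869)/2*7.3 = 0.5184 m^3

0.5184


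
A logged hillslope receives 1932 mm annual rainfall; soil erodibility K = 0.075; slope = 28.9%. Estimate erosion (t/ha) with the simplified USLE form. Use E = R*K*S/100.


Formula: E = R * K * S / 100  (simplified USLE)
R * K = 1932 * 0.075 = 144.9
E = 144.9 * 28.9 / 100 = 41.88 t/ha

41.88


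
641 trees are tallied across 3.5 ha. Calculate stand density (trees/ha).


Formula: Stand Density = N_trees / Area_ha
Density = 641 trees / 3.5 ha
Density = 183 trees/ha

183


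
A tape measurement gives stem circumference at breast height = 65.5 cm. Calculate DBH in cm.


Formula: DBH = C / pi
DBH = 65.5 / pi
pi = 3.14159...
DBH = 20.8 cm

20.8


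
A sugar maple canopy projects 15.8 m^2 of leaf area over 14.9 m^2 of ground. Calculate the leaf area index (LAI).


Formula: LAI = total leaf area / ground area  (dimensionless)
LAI = 15.8 m^2 / 14.9 m^2
LAI = 1.06

1.06


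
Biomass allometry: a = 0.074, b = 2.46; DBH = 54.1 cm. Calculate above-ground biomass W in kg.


Formula: W = a * DBH^b  (allometric power law)
DBH^b = 54.1^2.46 = 18351.234
W = 0.074 * 18351.234 = 1358.0 kg

1358.0


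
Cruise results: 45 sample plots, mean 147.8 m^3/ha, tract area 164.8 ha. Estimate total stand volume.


Formula: Total Volume = Mean Volume per ha * Total Area
Total Volume = 147.8 m^3/ha * 164.8 ha
Total Volume = 24357 m^3

24357


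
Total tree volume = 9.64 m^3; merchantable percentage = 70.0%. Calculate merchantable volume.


Formula: MV = V_total * (merchantable_pct / 100)
Merchantable fraction = 70.0% / 100 = 0.7
MV = 9.64 m^3 * 0.7 = 6.748 m^3

6.748


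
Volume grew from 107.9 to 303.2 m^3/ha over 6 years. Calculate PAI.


Formula: PAI = (V_T2 - V_T1) / (T2 - T1)
Volume increment = 303.2 - 107.9 = 195.3 m^3/ha
PAI = 195.3 / 6 = 32.55 m^3/ha/year

32.55


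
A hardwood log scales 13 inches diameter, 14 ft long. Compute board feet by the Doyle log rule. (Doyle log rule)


Doyle: BF = (D - 4)^2 * L / 16
Adjusted diameter = 13 - 4 = 9 in
(D-4)^2 = 9^2 = 81
BF = 81 * 14 / 16 = 71 BF

71


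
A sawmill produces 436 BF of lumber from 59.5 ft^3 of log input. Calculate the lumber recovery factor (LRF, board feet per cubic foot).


Formula: LRF = Lumber Output (BF) / Log Input (ft^3)
LRF = 436 BF / 59.5 ft^3
LRF = 7.33 BF/ft^3

7.33


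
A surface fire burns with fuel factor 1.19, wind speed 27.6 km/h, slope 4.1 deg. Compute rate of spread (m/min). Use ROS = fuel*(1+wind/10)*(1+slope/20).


Formula: ROS = fuel * (1 + wind/10) * (1 + slope/20)
Wind factor = 1 + 27.6/10 = 3.76
Slope factor = 1 + 4.1/20 = 1.205
ROS = 1.19 * 3.76 * 1.205 = 5.39 m/min

5.39


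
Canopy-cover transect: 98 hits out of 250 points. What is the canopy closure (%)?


Formula: Canopy closure = covered points / total points * 100
Closure = 98 / 250 * 100
Closure = 0.392 * 100 = 39.2%

39.2


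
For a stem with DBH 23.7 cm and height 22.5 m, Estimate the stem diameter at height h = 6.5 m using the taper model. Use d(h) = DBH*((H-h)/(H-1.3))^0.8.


Taper: d(h) = DBH * ((H - h) / (H - 1.3))^0.8
Numerator = H - h = 22.5 - 6.5 = 16.0 m
Denominator = H - 1.3 = 22.5 - 1.3 = 21.2 m
Ratio = 16.0 / 21.2 = 0.75472
d = 23.7 * 0.75472^0.8 = 18.9 cm

18.9


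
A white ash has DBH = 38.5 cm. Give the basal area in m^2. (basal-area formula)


Formula: BA = pi * (DBH/2)^2 / 10000  (cm^2 to m^2)
Radius = DBH/2 = 38.5/2 = 19.25 cm
BA = pi * 19.25^2 / 10000
   = 1164.1564 cm^2 / 10000
   = 0.1164 m^2

0.1164


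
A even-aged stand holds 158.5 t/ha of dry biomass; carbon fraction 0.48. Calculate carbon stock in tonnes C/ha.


Formula: Carbon Stock = Biomass * Carbon Fraction
C = 158.5 t/ha * 0.48
C = 76.1 t C/ha

76.1


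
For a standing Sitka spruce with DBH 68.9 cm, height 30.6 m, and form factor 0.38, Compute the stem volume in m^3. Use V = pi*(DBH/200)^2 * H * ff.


Formula: V = pi * (DBH/200)^2 * H * ff
Radius = DBH/200 = 68.9/200 = 0.3445 m
Radius^2 = 0.3445^2 = 0.11868025 m^2
V = pi * 0.11868025 * 30.6 * 0.38
V = 4.335 m^3

4.335


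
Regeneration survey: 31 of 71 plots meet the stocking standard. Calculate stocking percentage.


Formula: Stocking % = stocked plots / total plots * 100
Stocking = 31 / 71 * 100
Stocking = 0.4366 * 100 = 43.7%

43.7


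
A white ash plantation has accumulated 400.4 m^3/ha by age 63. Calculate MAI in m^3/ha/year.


Formula: MAI = Total Volume / Stand Age
MAI = 400.4 m^3/ha / 63 years
MAI = 6.36 m^3/ha/year

6.36


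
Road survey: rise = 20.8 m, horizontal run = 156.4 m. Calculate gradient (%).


Formula: Gradient = rise / run * 100
Gradient = 20.8 / 156.4 * 100 = 13.3%

13.3


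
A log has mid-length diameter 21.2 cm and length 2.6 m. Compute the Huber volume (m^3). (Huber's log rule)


Huber: V = Am * L,  Am = pi*(Dm/200)^2
Am = pi*(21.2/200)^2 = 0.035299 m^2
V = 0.035299*2.6 = 0.0918 m^3

0.0918


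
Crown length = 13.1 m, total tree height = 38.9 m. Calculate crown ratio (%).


Formula: Crown Ratio = (Crown Length / Total Height) * 100
CR = (13.1 m / 38.9 m) * 100
CR = 0.3368 * 100 = 33.7%

33.7


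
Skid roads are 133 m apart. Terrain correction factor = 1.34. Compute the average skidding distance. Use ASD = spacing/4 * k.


Formula: ASD = (spacing / 4) * correction
Uncorrected distance = spacing / 4 = 133 / 4 = 33.25 m
ASD = 33.25 * 1.34 = 45 m

45


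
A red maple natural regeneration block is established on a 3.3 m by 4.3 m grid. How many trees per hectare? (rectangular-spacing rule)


Formula: TPH = 10000 m^2/ha / (spacing_x * spacing_y)
Area per tree = 3.3 m * 4.3 m = 14.19 m^2
TPH = 10000 / 14.19 = 705 trees/ha

705


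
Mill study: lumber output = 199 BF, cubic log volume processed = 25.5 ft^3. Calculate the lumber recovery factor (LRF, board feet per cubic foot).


Formula: LRF = Lumber Output (BF) / Log Input (ft^3)
LRF = 199 BF / 25.5 ft^3
LRF = 7.8 BF/ft^3

7.8


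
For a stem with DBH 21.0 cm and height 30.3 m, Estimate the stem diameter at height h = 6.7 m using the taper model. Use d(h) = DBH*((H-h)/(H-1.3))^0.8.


Taper: d(h) = DBH * ((H - h) / (H - 1.3))^0.8
Numerator = H - h = 30.3 - 6.7 = 23.6 m
Denominator = H - 1.3 = 30.3 - 1.3 = 29.0 m
Ratio = 23.6 / 29.0 = 0.81379
d = 21.0 * 0.81379^0.8 = 17.8 cm

17.8


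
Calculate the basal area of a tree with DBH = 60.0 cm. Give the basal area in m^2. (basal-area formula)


Formula: BA = pi * (DBH/2)^2 / 10000  (cm^2 to m^2)
Radius = DBH/2 = 60.0/2 = 30.0 cm
BA = pi * 30.0^2 / 10000
   = 2827.4334 cm^2 / 10000
   = 0.2827 m^2

0.2827


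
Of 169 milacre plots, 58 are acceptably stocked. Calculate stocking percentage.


Formula: Stocking % = stocked plots / total plots * 100
Stocking = 58 / 169 * 100
Stocking = 0.3432 * 100 = 34.3%

34.3


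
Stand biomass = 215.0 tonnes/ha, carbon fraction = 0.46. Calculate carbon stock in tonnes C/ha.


Formula: Carbon Stock = Biomass * Carbon Fraction
C = 215.0 t/ha * 0.46
C = 98.9 t C/ha

98.9


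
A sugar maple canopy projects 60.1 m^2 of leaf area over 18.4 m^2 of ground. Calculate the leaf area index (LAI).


Formula: LAI = total leaf area / ground area  (dimensionless)
LAI = 60.1 m^2 / 18.4 m^2
LAI = 3.27

3.27


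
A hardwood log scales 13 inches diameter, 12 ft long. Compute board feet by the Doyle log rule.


Doyle: BF = (D - 4)^2 * L / 16
Adjusted diameter = 13 - 4 = 9 in
(D-4)^2 = 9^2 = 81
BF = 81 * 12 / 16 = 61 BF

61


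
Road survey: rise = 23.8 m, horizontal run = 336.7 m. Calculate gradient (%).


Formula: Gradient = rise / run * 100
Gradient = 23.8 / 336.7 * 100 = 7.1%

7.1


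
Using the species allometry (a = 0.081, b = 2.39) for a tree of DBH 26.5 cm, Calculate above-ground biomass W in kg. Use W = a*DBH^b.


Formula: W = a * DBH^b  (allometric power law)
DBH^b = 26.5^2.39 = 2520.9117
W = 0.081 * 2520.9117 = 204.2 kg

204.2


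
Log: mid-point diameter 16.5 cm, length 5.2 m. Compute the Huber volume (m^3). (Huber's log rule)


Huber: V = Am * L,  Am = pi*(Dm/200)^2
Am = pi*(16.5/200)^2 = 0.021382 m^2
V = 0.021382*5.2 = 0.1112 m^3

0.1112


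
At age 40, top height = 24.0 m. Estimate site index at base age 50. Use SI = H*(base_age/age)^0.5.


Formula: SI = H_dom * (base_age / age)^0.5
Age ratio = 50 / 40 = 1.25
sqrt(age_ratio) = 1.11803
SI = 24.0 * 1.11803 = 26.8 m

26.8


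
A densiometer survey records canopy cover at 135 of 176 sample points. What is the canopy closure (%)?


Formula: Canopy closure = covered points / total points * 100
Closure = 135 / 176 * 100
Closure = 0.767 * 100 = 76.7%

76.7


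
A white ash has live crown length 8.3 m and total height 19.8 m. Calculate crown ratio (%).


Formula: Crown Ratio = (Crown Length / Total Height) * 100
CR = (8.3 m / 19.8 m) * 100
CR = 0.4192 * 100 = 41.9%

41.9


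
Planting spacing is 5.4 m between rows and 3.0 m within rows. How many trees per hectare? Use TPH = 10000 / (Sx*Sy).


Formula: TPH = 10000 m^2/ha / (spacing_x * spacing_y)
Area per tree = 5.4 m * 3.0 m = 16.2 m^2
TPH = 10000 / 16.2 = 617 trees/ha

617


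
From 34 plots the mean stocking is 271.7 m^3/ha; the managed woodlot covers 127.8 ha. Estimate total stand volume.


Formula: Total Volume = Mean Volume per ha * Total Area
Total Volume = 271.7 m^3/ha * 127.8 ha
Total Volume = 34723 m^3

34723


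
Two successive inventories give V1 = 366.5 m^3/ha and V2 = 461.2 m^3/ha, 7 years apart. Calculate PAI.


Formula: PAI = (V_T2 - V_T1) / (T2 - T1)
Volume increment = 461.2 - 366.5 = 94.7 m^3/ha
PAI = 94.7 / 7 = 13.53 m^3/ha/year

13.53


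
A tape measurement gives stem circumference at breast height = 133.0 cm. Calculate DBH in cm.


Formula: DBH = C / pi
DBH = 133.0 / pi
pi = 3.14159...
DBH = 42.3 cm

42.3


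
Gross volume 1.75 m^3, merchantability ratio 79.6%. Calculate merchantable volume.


Formula: MV = V_total * (merchantable_pct / 100)
Merchantable fraction = 79.6% / 100 = 0.796
MV = 1.75 m^3 * 0.796 = 1.393 m^3

1.393


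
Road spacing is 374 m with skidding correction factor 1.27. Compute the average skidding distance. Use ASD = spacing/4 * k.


Formula: ASD = (spacing / 4) * correction
Uncorrected distance = spacing / 4 = 374 / 4 = 93.5 m
ASD = 93.5 * 1.27 = 119 m

119


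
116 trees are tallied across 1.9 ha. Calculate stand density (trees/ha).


Formula: Stand Density = N_trees / Area_ha
Density = 116 trees / 1.9 ha
Density = 61 trees/ha

61


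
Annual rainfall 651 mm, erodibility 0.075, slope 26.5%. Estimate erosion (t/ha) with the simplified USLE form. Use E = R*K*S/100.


Formula: E = R * K * S / 100  (simplified USLE)
R * K = 651 * 0.075 = 48.825
E = 48.825 * 26.5 / 100 = 12.94 t/ha

12.94


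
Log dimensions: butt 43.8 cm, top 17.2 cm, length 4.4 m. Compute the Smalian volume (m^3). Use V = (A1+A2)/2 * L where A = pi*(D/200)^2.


Smalian: V = (A1 + A2)/2 * L,  A = pi*(D/200)^2
A1 = pi*(43.8/200)^2 = 0.150674 m^2
A2 = pi*(17.2/200)^2 = 0.023235 m^2
V = (0.150674+0.023235)/2*4.4 = 0.3826 m^3

0.3826


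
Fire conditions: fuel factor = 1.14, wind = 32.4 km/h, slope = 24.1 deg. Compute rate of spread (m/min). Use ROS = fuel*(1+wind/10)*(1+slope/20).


Formula: ROS = fuel * (1 + wind/10) * (1 + slope/20)
Wind factor = 1 + 32.4/10 = 4.24
Slope factor = 1 + 24.1/20 = 2.205
ROS = 1.14 * 4.24 * 2.205 = 10.66 m/min

10.66


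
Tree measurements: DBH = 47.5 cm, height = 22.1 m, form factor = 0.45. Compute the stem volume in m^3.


Formula: V = pi * (DBH/200)^2 * H * ff
Radius = DBH/200 = 47.5/200 = 0.2375 m
Radius^2 = 0.2375^2 = 0.05640625 m^2
V = pi * 0.05640625 * 22.1 * 0.45
V = 1.762 m^3

1.762


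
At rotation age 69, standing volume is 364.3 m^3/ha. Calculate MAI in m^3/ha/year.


Formula: MAI = Total Volume / Stand Age
MAI = 364.3 m^3/ha / 69 years
MAI = 5.28 m^3/ha/year

5.28


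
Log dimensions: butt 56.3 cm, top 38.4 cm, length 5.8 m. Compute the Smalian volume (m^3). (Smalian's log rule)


Smalian: V = (A1 + A2)/2 * L,  A = pi*(D/200)^2
A1 = pi*(56.3/200)^2 = 0.248947 m^2
A2 = pi*(38.4/200)^2 = 0.115812 m^2
V = (0.248947+0.115812)/2*5.8 = 1.0578 m^3

1.0578


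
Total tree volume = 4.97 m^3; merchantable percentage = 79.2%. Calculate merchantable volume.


Formula: MV = V_total * (merchantable_pct / 100)
Merchantable fraction = 79.2% / 100 = 0.792
MV = 4.97 m^3 * 0.792 = 3.936 m^3

3.936


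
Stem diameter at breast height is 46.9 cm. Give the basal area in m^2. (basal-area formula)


Formula: BA = pi * (DBH/2)^2 / 10000  (cm^2 to m^2)
Radius = DBH/2 = 46.9/2 = 23.45 cm
BA = pi * 23.45^2 / 10000
   = 1727.5697 cm^2 / 10000
   = 0.1728 m^2

0.1728


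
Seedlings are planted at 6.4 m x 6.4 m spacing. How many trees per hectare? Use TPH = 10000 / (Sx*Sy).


Formula: TPH = 10000 m^2/ha / (spacing_x * spacing_y)
Area per tree = 6.4 m * 6.4 m = 40.96 m^2
TPH = 10000 / 40.96 = 244 trees/ha

244


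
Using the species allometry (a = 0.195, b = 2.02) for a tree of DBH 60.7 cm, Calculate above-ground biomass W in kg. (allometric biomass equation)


Formula: W = a * DBH^b  (allometric power law)
DBH^b = 60.7^2.02 = 3999.8265
W = 0.195 * 3999.8265 = 780.0 kg

780.0


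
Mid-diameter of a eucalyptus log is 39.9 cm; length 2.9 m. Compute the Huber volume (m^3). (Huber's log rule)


Huber: V = Am * L,  Am = pi*(Dm/200)^2
Am = pi*(39.9/200)^2 = 0.125036 m^2
V = 0.125036*2.9 = 0.3626 m^3

0.3626


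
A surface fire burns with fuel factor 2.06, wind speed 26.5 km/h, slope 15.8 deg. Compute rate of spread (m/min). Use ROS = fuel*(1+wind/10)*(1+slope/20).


Formula: ROS = fuel * (1 + wind/10) * (1 + slope/20)
Wind factor = 1 + 26.5/10 = 3.65
Slope factor = 1 + 15.8/20 = 1.79
ROS = 2.06 * 3.65 * 1.79 = 13.46 m/min

13.46


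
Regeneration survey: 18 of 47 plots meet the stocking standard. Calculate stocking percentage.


Formula: Stocking % = stocked plots / total plots * 100
Stocking = 18 / 47 * 100
Stocking = 0.383 * 100 = 38.3%

38.3


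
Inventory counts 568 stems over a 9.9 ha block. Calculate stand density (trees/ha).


Formula: Stand Density = N_trees / Area_ha
Density = 568 trees / 9.9 ha
Density = 57 trees/ha

57


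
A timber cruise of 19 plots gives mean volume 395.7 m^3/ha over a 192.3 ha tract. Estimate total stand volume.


Formula: Total Volume = Mean Volume per ha * Total Area
Total Volume = 395.7 m^3/ha * 192.3 ha
Total Volume = 76093 m^3

76093


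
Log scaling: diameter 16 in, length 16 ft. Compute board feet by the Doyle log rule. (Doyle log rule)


Doyle: BF = (D - 4)^2 * L / 16
Adjusted diameter = 16 - 4 = 12 in
(D-4)^2 = 12^2 = 144
BF = 144 * 16 / 16 = 144 BF

144


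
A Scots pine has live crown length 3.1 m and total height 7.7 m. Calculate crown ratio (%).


Formula: Crown Ratio = (Crown Length / Total Height) * 100
CR = (3.1 m / 7.7 m) * 100
CR = 0.4026 * 100 = 40.3%

40.3


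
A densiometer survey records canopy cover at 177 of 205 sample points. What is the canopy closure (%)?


Formula: Canopy closure = covered points / total points * 100
Closure = 177 / 205 * 100
Closure = 0.8634 * 100 = 86.3%

86.3


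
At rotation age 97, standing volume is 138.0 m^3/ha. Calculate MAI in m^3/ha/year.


Formula: MAI = Total Volume / Stand Age
MAI = 138.0 m^3/ha / 97 years
MAI = 1.42 m^3/ha/year

1.42


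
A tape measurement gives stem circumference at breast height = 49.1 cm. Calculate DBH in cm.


Formula: DBH = C / pi
DBH = 49.1 / pi
pi = 3.14159...
DBH = 15.6 cm

15.6


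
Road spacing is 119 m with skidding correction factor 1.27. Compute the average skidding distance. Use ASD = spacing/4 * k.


Formula: ASD = (spacing / 4) * correction
Uncorrected distance = spacing / 4 = 119 / 4 = 29.75 m
ASD = 29.75 * 1.27 = 38 m

38


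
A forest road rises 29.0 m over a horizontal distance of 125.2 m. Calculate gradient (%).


Formula: Gradient = rise / run * 100
Gradient = 29.0 / 125.2 * 100 = 23.2%

23.2


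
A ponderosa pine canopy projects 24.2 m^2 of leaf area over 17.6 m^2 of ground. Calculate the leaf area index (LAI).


Formula: LAI = total leaf area / ground area  (dimensionless)
LAI = 24.2 m^2 / 17.6 m^2
LAI = 1.38

1.38


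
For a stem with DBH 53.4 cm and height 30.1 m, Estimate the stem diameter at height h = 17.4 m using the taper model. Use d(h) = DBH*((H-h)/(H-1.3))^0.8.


Taper: d(h) = DBH * ((H - h) / (H - 1.3))^0.8
Numerator = H - h = 30.1 - 17.4 = 12.7 m
Denominator = H - 1.3 = 30.1 - 1.3 = 28.8 m
Ratio = 12.7 / 28.8 = 0.44097
d = 53.4 * 0.44097^0.8 = 27.7 cm

27.7


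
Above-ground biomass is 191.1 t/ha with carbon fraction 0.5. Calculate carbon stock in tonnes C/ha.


Formula: Carbon Stock = Biomass * Carbon Fraction
C = 191.1 t/ha * 0.5
C = 95.6 t C/ha

95.6


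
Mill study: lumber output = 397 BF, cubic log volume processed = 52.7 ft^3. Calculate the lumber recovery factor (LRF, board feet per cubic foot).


Formula: LRF = Lumber Output (BF) / Log Input (ft^3)
LRF = 397 BF / 52.7 ft^3
LRF = 7.53 BF/ft^3

7.53


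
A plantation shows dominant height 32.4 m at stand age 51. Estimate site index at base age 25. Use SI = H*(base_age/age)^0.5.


Formula: SI = H_dom * (base_age / age)^0.5
Age ratio = 25 / 51 = 0.4902
sqrt(age_ratio) = 0.70014
SI = 32.4 * 0.70014 = 22.7 m

22.7


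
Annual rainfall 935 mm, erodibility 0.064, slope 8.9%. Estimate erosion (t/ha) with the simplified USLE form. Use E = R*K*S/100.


Formula: E = R * K * S / 100  (simplified USLE)
R * K = 935 * 0.064 = 59.84
E = 59.84 * 8.9 / 100 = 5.33 t/ha

5.33


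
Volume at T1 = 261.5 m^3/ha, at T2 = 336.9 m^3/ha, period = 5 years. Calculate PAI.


Formula: PAI = (V_T2 - V_T1) / (T2 - T1)
Volume increment = 336.9 - 261.5 = 75.4 m^3/ha
PAI = 75.4 / 5 = 15.08 m^3/ha/year

15.08


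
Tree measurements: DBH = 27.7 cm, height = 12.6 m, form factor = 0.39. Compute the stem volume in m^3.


Formula: V = pi * (DBH/200)^2 * H * ff
Radius = DBH/200 = 27.7/200 = 0.1385 m
Radius^2 = 0.1385^2 = 0.01918225 m^2
V = pi * 0.01918225 * 12.6 * 0.39
V = 0.296 m^3

0.296


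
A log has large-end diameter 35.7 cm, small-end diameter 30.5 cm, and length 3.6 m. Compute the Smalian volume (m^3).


Smalian: V = (A1 + A2)/2 * L,  A = pi*(D/200)^2
A1 = pi*(35.7/200)^2 = 0.100098 m^2
A2 = pi*(30.5/200)^2 = 0.073062 m^2
V = (0.100098+0.073062)/2*3.6 = 0.3117 m^3

0.3117


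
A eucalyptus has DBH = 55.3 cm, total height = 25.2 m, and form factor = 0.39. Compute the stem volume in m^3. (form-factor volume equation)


Formula: V = pi * (DBH/200)^2 * H * ff
Radius = DBH/200 = 55.3/200 = 0.2765 m
Radius^2 = 0.2765^2 = 0.07645225 m^2
V = pi * 0.07645225 * 25.2 * 0.39
V = 2.361 m^3

2.361


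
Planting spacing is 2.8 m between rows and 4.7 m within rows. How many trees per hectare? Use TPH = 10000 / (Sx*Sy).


Formula: TPH = 10000 m^2/ha / (spacing_x * spacing_y)
Area per tree = 2.8 m * 4.7 m = 13.16 m^2
TPH = 10000 / 13.16 = 760 trees/ha

760


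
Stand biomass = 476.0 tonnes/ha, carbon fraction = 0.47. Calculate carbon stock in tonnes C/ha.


Formula: Carbon Stock = Biomass * Carbon Fraction
C = 476.0 t/ha * 0.47
C = 223.7 t C/ha

223.7


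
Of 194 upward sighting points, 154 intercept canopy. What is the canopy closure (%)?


Formula: Canopy closure = covered points / total points * 100
Closure = 154 / 194 * 100
Closure = 0.7938 * 100 = 79.4%

79.4


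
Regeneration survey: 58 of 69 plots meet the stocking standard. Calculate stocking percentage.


Formula: Stocking % = stocked plots / total plots * 100
Stocking = 58 / 69 * 100
Stocking = 0.8406 * 100 = 84.1%

84.1


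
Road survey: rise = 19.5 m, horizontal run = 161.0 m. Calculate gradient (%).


Formula: Gradient = rise / run * 100
Gradient = 19.5 / 161.0 * 100 = 12.1%

12.1


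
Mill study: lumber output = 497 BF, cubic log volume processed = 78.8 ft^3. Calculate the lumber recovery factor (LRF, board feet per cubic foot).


Formula: LRF = Lumber Output (BF) / Log Input (ft^3)
LRF = 497 BF / 78.8 ft^3
LRF = 6.31 BF/ft^3

6.31


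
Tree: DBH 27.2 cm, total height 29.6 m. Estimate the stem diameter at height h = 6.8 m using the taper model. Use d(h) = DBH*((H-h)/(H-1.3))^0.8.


Taper: d(h) = DBH * ((H - h) / (H - 1.3))^0.8
Numerator = H - h = 29.6 - 6.8 = 22.8 m
Denominator = H - 1.3 = 29.6 - 1.3 = 28.3 m
Ratio = 22.8 / 28.3 = 0.80565
d = 27.2 * 0.80565^0.8 = 22.9 cm

22.9


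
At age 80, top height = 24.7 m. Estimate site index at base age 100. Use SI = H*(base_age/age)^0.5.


Formula: SI = H_dom * (base_age / age)^0.5
Age ratio = 100 / 80 = 1.25
sqrt(age_ratio) = 1.11803
SI = 24.7 * 1.11803 = 27.6 m

27.6


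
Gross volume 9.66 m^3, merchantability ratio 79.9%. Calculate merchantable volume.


Formula: MV = V_total * (merchantable_pct / 100)
Merchantable fraction = 79.9% / 100 = 0.799
MV = 9.66 m^3 * 0.799 = 7.718 m^3

7.718


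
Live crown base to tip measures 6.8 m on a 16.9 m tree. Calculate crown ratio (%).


Formula: Crown Ratio = (Crown Length / Total Height) * 100
CR = (6.8 m / 16.9 m) * 100
CR = 0.4024 * 100 = 40.2%

40.2


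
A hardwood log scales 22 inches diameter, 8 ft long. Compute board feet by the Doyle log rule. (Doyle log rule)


Doyle: BF = (D - 4)^2 * L / 16
Adjusted diameter = 22 - 4 = 18 in
(D-4)^2 = 18^2 = 324
BF = 324 * 8 / 16 = 162 BF

162


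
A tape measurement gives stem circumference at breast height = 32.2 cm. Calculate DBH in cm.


Formula: DBH = C / pi
DBH = 32.2 / pi
pi = 3.14159...
DBH = 10.2 cm

10.2


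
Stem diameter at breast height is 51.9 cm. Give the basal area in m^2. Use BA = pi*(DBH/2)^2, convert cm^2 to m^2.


Formula: BA = pi * (DBH/2)^2 / 10000  (cm^2 to m^2)
Radius = DBH/2 = 51.9/2 = 25.95 cm
BA = pi * 25.95^2 / 10000
   = 2115.5563 cm^2 / 10000
   = 0.2116 m^2

0.2116


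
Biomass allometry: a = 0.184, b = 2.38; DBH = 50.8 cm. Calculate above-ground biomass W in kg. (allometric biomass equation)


Formula: W = a * DBH^b  (allometric power law)
DBH^b = 50.8^2.38 = 11480.3634
W = 0.184 * 11480.3634 = 2112.4 kg

2112.4


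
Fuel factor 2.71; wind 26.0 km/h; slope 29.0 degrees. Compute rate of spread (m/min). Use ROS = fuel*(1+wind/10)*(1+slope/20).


Formula: ROS = fuel * (1 + wind/10) * (1 + slope/20)
Wind factor = 1 + 26.0/10 = 3.6
Slope factor = 1 + 29.0/20 = 2.45
ROS = 2.71 * 3.6 * 2.45 = 23.9 m/min

23.9


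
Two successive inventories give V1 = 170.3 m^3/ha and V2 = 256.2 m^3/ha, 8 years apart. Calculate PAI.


Formula: PAI = (V_T2 - V_T1) / (T2 - T1)
Volume increment = 256.2 - 170.3 = 85.9 m^3/ha
PAI = 85.9 / 8 = 10.74 m^3/ha/year

10.74


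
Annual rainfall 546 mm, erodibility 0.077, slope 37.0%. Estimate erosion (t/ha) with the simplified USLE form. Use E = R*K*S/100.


Formula: E = R * K * S / 100  (simplified USLE)
R * K = 546 * 0.077 = 42.042
E = 42.042 * 37.0 / 100 = 15.56 t/ha

15.56


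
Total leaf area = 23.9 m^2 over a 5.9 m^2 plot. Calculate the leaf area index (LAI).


Formula: LAI = total leaf area / ground area  (dimensionless)
LAI = 23.9 m^2 / 5.9 m^2
LAI = 4.05

4.05


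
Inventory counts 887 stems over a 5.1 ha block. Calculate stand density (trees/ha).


Formula: Stand Density = N_trees / Area_ha
Density = 887 trees / 5.1 ha
Density = 174 trees/ha

174


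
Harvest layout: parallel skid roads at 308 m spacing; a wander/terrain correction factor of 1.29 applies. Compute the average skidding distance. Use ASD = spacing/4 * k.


Formula: ASD = (spacing / 4) * correction
Uncorrected distance = spacing / 4 = 308 / 4 = 77 m
ASD = 77 * 1.29 = 99 m

99


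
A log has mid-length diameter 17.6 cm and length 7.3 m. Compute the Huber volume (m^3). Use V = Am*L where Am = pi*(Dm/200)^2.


Huber: V = Am * L,  Am = pi*(Dm/200)^2
Am = pi*(17.6/200)^2 = 0.024328 m^2
V = 0.024328*7.3 = 0.1776 m^3

0.1776


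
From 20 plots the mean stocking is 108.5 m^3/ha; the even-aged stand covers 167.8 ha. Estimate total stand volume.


Formula: Total Volume = Mean Volume per ha * Total Area
Total Volume = 108.5 m^3/ha * 167.8 ha
Total Volume = 18206 m^3

18206


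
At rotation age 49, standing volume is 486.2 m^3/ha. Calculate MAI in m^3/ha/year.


Formula: MAI = Total Volume / Stand Age
MAI = 486.2 m^3/ha / 49 years
MAI = 9.92 m^3/ha/year

9.92


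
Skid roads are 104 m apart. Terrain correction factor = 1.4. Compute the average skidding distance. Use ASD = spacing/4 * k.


Formula: ASD = (spacing / 4) * correction
Uncorrected distance = spacing / 4 = 104 / 4 = 26 m
ASD = 26 * 1.4 = 36 m

36


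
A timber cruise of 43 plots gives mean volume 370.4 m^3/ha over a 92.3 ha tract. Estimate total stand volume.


Formula: Total Volume = Mean Volume per ha * Total Area
Total Volume = 370.4 m^3/ha * 92.3 ha
Total Volume = 34188 m^3

34188


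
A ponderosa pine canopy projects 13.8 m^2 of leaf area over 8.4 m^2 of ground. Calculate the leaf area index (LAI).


Formula: LAI = total leaf area / ground area  (dimensionless)
LAI = 13.8 m^2 / 8.4 m^2
LAI = 1.64

1.64


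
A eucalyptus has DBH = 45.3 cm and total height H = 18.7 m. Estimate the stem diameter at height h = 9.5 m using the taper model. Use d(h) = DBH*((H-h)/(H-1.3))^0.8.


Taper: d(h) = DBH * ((H - h) / (H - 1.3))^0.8
Numerator = H - h = 18.7 - 9.5 = 9.2 m
Denominator = H - 1.3 = 18.7 - 1.3 = 17.4 m
Ratio = 9.2 / 17.4 = 0.52874
d = 45.3 * 0.52874^0.8 = 27.2 cm

27.2


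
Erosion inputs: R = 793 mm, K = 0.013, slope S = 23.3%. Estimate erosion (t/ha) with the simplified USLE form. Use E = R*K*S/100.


Formula: E = R * K * S / 100  (simplified USLE)
R * K = 793 * 0.013 = 10.309
E = 10.309 * 23.3 / 100 = 2.4 t/ha

2.4


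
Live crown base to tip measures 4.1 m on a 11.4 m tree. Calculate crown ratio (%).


Formula: Crown Ratio = (Crown Length / Total Height) * 100
CR = (4.1 m / 11.4 m) * 100
CR = 0.3596 * 100 = 36.0%

36.0


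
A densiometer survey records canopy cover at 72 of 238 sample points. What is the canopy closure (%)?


Formula: Canopy closure = covered points / total points * 100
Closure = 72 / 238 * 100
Closure = 0.3025 * 100 = 30.3%

30.3


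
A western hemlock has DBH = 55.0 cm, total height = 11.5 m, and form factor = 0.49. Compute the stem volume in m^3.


Formula: V = pi * (DBH/200)^2 * H * ff
Radius = DBH/200 = 55.0/200 = 0.275 m
Radius^2 = 0.275^2 = 0.075625 m^2
V = pi * 0.075625 * 11.5 * 0.49
V = 1.339 m^3

1.339


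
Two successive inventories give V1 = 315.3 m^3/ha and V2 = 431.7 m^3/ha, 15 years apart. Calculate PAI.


Formula: PAI = (V_T2 - V_T1) / (T2 - T1)
Volume increment = 431.7 - 315.3 = 116.4 m^3/ha
PAI = 116.4 / 15 = 7.76 m^3/ha/year

7.76


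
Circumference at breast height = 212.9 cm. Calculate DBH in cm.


Formula: DBH = C / pi
DBH = 212.9 / pi
pi = 3.14159...
DBH = 67.8 cm

67.8


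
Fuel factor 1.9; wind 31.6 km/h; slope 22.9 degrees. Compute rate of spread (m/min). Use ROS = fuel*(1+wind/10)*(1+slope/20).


Formula: ROS = fuel * (1 + wind/10) * (1 + slope/20)
Wind factor = 1 + 31.6/10 = 4.16
Slope factor = 1 + 22.9/20 = 2.145
ROS = 1.9 * 4.16 * 2.145 = 16.95 m/min

16.95


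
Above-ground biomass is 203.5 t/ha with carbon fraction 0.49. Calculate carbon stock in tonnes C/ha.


Formula: Carbon Stock = Biomass * Carbon Fraction
C = 203.5 t/ha * 0.49
C = 99.7 t C/ha

99.7


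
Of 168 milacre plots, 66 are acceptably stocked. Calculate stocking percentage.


Formula: Stocking % = stocked plots / total plots * 100
Stocking = 66 / 168 * 100
Stocking = 0.3929 * 100 = 39.3%

39.3


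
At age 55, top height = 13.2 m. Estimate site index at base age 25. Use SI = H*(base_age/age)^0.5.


Formula: SI = H_dom * (base_age / age)^0.5
Age ratio = 25 / 55 = 0.45455
sqrt(age_ratio) = 0.6742
SI = 13.2 * 0.6742 = 8.9 m

8.9
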